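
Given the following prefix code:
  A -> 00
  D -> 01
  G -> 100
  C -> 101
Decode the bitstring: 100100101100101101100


Decoding step by step:
Bits 100 -> G
Bits 100 -> G
Bits 101 -> C
Bits 100 -> G
Bits 101 -> C
Bits 101 -> C
Bits 100 -> G


Decoded message: GGCGCCG


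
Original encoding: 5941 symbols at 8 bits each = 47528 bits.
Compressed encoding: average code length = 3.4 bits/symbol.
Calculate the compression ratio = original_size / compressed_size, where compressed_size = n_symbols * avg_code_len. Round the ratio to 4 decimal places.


original_size = n_symbols * orig_bits = 5941 * 8 = 47528 bits
compressed_size = n_symbols * avg_code_len = 5941 * 3.4 = 20199.4 bits
ratio = original_size / compressed_size = 47528 / 20199.4 = 2.3529

Compression ratio = 2.3529


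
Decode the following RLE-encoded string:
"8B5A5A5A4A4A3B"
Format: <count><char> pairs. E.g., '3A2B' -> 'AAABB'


Expanding each <count><char> pair:
  8B -> 'BBBBBBBB'
  5A -> 'AAAAA'
  5A -> 'AAAAA'
  5A -> 'AAAAA'
  4A -> 'AAAA'
  4A -> 'AAAA'
  3B -> 'BBB'

Decoded = BBBBBBBBAAAAAAAAAAAAAAAAAAAAAAABBB


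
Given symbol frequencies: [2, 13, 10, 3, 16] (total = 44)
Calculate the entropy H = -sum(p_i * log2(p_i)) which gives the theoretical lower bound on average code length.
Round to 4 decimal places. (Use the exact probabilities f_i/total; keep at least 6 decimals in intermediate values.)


Per-symbol terms -p_i * log2(p_i) with p_i = f_i/44:
  p = 2/44 = 0.045455: log2(p) = -4.459432, -p*log2(p) = 0.202701
  p = 13/44 = 0.295455: log2(p) = -1.758992, -p*log2(p) = 0.519702
  p = 10/44 = 0.227273: log2(p) = -2.137504, -p*log2(p) = 0.485796
  p = 3/44 = 0.068182: log2(p) = -3.874469, -p*log2(p) = 0.264168
  p = 16/44 = 0.363636: log2(p) = -1.459432, -p*log2(p) = 0.530702
H = 0.202701 + 0.519702 + 0.485796 + 0.264168 + 0.530702 = 2.003069

H = 2.0031 bits/symbol


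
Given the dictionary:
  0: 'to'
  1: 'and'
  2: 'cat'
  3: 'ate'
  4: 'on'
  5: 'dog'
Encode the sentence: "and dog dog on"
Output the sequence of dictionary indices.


Look up each word in the dictionary:
  'and' -> 1
  'dog' -> 5
  'dog' -> 5
  'on' -> 4

Encoded: [1, 5, 5, 4]


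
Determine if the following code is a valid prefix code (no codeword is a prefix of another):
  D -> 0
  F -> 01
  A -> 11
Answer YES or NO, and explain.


Checking each pair (does one codeword prefix another?):
  D='0' vs F='01': prefix -- VIOLATION

NO -- this is NOT a valid prefix code. D (0) is a prefix of F (01).


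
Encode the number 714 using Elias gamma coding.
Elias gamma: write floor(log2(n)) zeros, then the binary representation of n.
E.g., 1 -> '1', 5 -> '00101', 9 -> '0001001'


num_bits = floor(log2(714)) + 1 = 10
leading_zeros = num_bits - 1 = 9
binary(714) = 1011001010

Elias gamma(714) = '000000000' + '1011001010' = 0000000001011001010 (19 bits)


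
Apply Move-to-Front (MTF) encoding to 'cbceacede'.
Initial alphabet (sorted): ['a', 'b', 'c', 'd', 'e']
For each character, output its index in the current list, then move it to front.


MTF encoding:
'c': index 2 in ['a', 'b', 'c', 'd', 'e'] -> ['c', 'a', 'b', 'd', 'e']
'b': index 2 in ['c', 'a', 'b', 'd', 'e'] -> ['b', 'c', 'a', 'd', 'e']
'c': index 1 in ['b', 'c', 'a', 'd', 'e'] -> ['c', 'b', 'a', 'd', 'e']
'e': index 4 in ['c', 'b', 'a', 'd', 'e'] -> ['e', 'c', 'b', 'a', 'd']
'a': index 3 in ['e', 'c', 'b', 'a', 'd'] -> ['a', 'e', 'c', 'b', 'd']
'c': index 2 in ['a', 'e', 'c', 'b', 'd'] -> ['c', 'a', 'e', 'b', 'd']
'e': index 2 in ['c', 'a', 'e', 'b', 'd'] -> ['e', 'c', 'a', 'b', 'd']
'd': index 4 in ['e', 'c', 'a', 'b', 'd'] -> ['d', 'e', 'c', 'a', 'b']
'e': index 1 in ['d', 'e', 'c', 'a', 'b'] -> ['e', 'd', 'c', 'a', 'b']


Output: [2, 2, 1, 4, 3, 2, 2, 4, 1]


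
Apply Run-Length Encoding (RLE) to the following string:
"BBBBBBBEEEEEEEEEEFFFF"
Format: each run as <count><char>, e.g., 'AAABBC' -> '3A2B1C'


Scanning runs left to right:
  i=0: run of 'B' x 7 -> '7B'
  i=7: run of 'E' x 10 -> '10E'
  i=17: run of 'F' x 4 -> '4F'

RLE = 7B10E4F


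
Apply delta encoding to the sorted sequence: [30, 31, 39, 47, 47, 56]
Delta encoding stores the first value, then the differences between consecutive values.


First value: 30
Deltas:
  31 - 30 = 1
  39 - 31 = 8
  47 - 39 = 8
  47 - 47 = 0
  56 - 47 = 9


Delta encoded: [30, 1, 8, 8, 0, 9]


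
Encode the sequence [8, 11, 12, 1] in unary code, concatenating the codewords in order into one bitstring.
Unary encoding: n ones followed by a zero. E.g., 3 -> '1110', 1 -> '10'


Encode each number as n ones followed by a terminating 0:
  8 -> 111111110 (9 bits)
  11 -> 111111111110 (12 bits)
  12 -> 1111111111110 (13 bits)
  1 -> 10 (2 bits)
Total length = 9 + 12 + 13 + 2 = 36 bits.

Unary([8, 11, 12, 1]) = 111111110111111111110111111111111010 (36 bits)


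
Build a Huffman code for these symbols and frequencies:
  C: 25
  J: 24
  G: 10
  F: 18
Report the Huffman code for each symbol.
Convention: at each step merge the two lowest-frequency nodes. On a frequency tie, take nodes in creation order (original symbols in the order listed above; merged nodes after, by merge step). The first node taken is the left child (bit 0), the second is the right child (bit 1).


Huffman tree construction:
Step 1: Merge G(10) + F(18) = 28
Step 2: Merge J(24) + C(25) = 49
Step 3: Merge (G+F)(28) + (J+C)(49) = 77
Read each symbol's code off the tree from the root (left child = 0, right child = 1).

Codes:
  C: 11 (length 2)
  J: 10 (length 2)
  G: 00 (length 2)
  F: 01 (length 2)
Average code length: 154/77 = 2.0000 bits/symbol


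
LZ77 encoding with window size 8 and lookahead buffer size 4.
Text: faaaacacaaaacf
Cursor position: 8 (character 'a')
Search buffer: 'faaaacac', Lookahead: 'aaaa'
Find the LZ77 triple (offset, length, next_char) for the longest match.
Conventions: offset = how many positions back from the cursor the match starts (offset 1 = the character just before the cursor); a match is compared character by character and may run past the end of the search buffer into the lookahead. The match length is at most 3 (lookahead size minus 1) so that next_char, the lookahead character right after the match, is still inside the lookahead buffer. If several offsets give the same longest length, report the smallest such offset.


Try each offset into the search buffer:
  offset=1 (pos 7, char 'c'): match length 0
  offset=2 (pos 6, char 'a'): match length 1
  offset=3 (pos 5, char 'c'): match length 0
  offset=4 (pos 4, char 'a'): match length 1
  offset=5 (pos 3, char 'a'): match length 2
  offset=6 (pos 2, char 'a'): match length 3
  offset=7 (pos 1, char 'a'): match length 3
  offset=8 (pos 0, char 'f'): match length 0
Longest match has length 3, found at offsets 6, 7; take the smallest, offset 6.
next_char = character at position 8 + 3 = 11 -> 'a'

Best match: offset=6, length=3 (matching 'aaa' starting at position 2)
LZ77 triple: (6, 3, 'a')


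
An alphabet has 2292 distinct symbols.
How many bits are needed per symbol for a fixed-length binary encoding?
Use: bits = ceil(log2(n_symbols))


log2(2292) = 11.1624
Bracket: 2^11 = 2048 < 2292 <= 2^12 = 4096
So ceil(log2(2292)) = 12

bits = ceil(log2(2292)) = ceil(11.1624) = 12 bits


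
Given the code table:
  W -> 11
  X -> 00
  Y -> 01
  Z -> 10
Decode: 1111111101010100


Decoding:
11 -> W
11 -> W
11 -> W
11 -> W
01 -> Y
01 -> Y
01 -> Y
00 -> X


Result: WWWWYYYX


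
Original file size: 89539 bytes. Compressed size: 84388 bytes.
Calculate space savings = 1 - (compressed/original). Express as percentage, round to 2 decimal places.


ratio = compressed/original = 84388/89539 = 0.942472
savings = 1 - ratio = 1 - 0.942472 = 0.057528
as a percentage: 0.057528 * 100 = 5.75%

Space savings = 1 - 84388/89539 = 5.75%


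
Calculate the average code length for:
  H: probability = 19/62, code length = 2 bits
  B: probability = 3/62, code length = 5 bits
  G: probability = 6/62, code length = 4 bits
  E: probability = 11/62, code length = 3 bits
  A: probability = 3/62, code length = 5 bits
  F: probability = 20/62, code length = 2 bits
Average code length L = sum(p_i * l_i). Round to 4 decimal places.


Weighted contributions p_i * l_i:
  H: (19/62) * 2 = 38/62
  B: (3/62) * 5 = 15/62
  G: (6/62) * 4 = 24/62
  E: (11/62) * 3 = 33/62
  A: (3/62) * 5 = 15/62
  F: (20/62) * 2 = 40/62
Sum = (38 + 15 + 24 + 33 + 15 + 40)/62 = 165/62

L = 165/62 = 2.6613 bits/symbol


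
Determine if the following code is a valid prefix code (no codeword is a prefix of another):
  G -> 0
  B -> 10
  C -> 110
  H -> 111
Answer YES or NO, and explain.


Checking each pair (does one codeword prefix another?):
  G='0' vs B='10': no prefix
  G='0' vs C='110': no prefix
  G='0' vs H='111': no prefix
  B='10' vs G='0': no prefix
  B='10' vs C='110': no prefix
  B='10' vs H='111': no prefix
  C='110' vs G='0': no prefix
  C='110' vs B='10': no prefix
  C='110' vs H='111': no prefix
  H='111' vs G='0': no prefix
  H='111' vs B='10': no prefix
  H='111' vs C='110': no prefix
No violation found over all pairs.

YES -- this is a valid prefix code. No codeword is a prefix of any other codeword.


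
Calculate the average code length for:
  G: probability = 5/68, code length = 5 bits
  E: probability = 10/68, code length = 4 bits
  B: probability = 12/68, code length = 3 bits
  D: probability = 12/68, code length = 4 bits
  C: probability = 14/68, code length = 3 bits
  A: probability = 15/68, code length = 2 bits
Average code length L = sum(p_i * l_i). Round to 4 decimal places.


Weighted contributions p_i * l_i:
  G: (5/68) * 5 = 25/68
  E: (10/68) * 4 = 40/68
  B: (12/68) * 3 = 36/68
  D: (12/68) * 4 = 48/68
  C: (14/68) * 3 = 42/68
  A: (15/68) * 2 = 30/68
Sum = (25 + 40 + 36 + 48 + 42 + 30)/68 = 221/68

L = 221/68 = 3.2500 bits/symbol


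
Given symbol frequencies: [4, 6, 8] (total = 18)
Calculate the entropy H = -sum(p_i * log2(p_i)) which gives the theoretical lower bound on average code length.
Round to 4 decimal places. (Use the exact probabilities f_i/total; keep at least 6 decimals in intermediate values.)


Per-symbol terms -p_i * log2(p_i) with p_i = f_i/18:
  p = 4/18 = 0.222222: log2(p) = -2.169925, -p*log2(p) = 0.482206
  p = 6/18 = 0.333333: log2(p) = -1.584963, -p*log2(p) = 0.528321
  p = 8/18 = 0.444444: log2(p) = -1.169925, -p*log2(p) = 0.519967
H = 0.482206 + 0.528321 + 0.519967 = 1.530494

H = 1.5305 bits/symbol


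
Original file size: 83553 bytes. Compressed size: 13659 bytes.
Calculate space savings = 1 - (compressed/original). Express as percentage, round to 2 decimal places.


ratio = compressed/original = 13659/83553 = 0.163477
savings = 1 - ratio = 1 - 0.163477 = 0.836523
as a percentage: 0.836523 * 100 = 83.65%

Space savings = 1 - 13659/83553 = 83.65%


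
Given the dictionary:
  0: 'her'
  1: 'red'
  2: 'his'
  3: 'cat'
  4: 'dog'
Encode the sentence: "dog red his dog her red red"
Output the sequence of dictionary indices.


Look up each word in the dictionary:
  'dog' -> 4
  'red' -> 1
  'his' -> 2
  'dog' -> 4
  'her' -> 0
  'red' -> 1
  'red' -> 1

Encoded: [4, 1, 2, 4, 0, 1, 1]


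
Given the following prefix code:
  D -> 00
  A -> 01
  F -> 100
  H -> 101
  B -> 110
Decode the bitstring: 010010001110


Decoding step by step:
Bits 01 -> A
Bits 00 -> D
Bits 100 -> F
Bits 01 -> A
Bits 110 -> B


Decoded message: ADFAB


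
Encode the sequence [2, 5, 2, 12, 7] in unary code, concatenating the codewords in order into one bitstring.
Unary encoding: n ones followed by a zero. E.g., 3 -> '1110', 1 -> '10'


Encode each number as n ones followed by a terminating 0:
  2 -> 110 (3 bits)
  5 -> 111110 (6 bits)
  2 -> 110 (3 bits)
  12 -> 1111111111110 (13 bits)
  7 -> 11111110 (8 bits)
Total length = 3 + 6 + 3 + 13 + 8 = 33 bits.

Unary([2, 5, 2, 12, 7]) = 110111110110111111111111011111110 (33 bits)


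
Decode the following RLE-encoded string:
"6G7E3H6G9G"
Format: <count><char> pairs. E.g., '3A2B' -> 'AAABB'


Expanding each <count><char> pair:
  6G -> 'GGGGGG'
  7E -> 'EEEEEEE'
  3H -> 'HHH'
  6G -> 'GGGGGG'
  9G -> 'GGGGGGGGG'

Decoded = GGGGGGEEEEEEEHHHGGGGGGGGGGGGGGG


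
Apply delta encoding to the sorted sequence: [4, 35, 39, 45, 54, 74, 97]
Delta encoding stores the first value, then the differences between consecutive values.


First value: 4
Deltas:
  35 - 4 = 31
  39 - 35 = 4
  45 - 39 = 6
  54 - 45 = 9
  74 - 54 = 20
  97 - 74 = 23


Delta encoded: [4, 31, 4, 6, 9, 20, 23]


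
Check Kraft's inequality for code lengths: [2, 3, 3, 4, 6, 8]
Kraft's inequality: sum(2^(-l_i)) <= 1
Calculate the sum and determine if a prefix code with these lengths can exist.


Sum = 2^(-2) + 2^(-3) + 2^(-3) + 2^(-4) + 2^(-6) + 2^(-8)
    = 0.25 + 0.125 + 0.125 + 0.0625 + 0.015625 + 0.00390625
    = 149/256 = 0.58203125
Since 0.58203125 <= 1, Kraft's inequality IS satisfied.
A prefix code with these lengths CAN exist.

Kraft sum = 0.58203125. Satisfied.


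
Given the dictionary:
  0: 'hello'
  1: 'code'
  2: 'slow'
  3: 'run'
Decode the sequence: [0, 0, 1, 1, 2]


Look up each index in the dictionary:
  0 -> 'hello'
  0 -> 'hello'
  1 -> 'code'
  1 -> 'code'
  2 -> 'slow'

Decoded: "hello hello code code slow"


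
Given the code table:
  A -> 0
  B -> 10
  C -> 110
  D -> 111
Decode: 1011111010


Decoding:
10 -> B
111 -> D
110 -> C
10 -> B


Result: BDCB


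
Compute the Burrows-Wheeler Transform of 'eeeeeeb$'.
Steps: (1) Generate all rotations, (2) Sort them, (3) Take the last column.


Rotations (sorted):
  0: $eeeeeeb -> last char: b
  1: b$eeeeee -> last char: e
  2: eb$eeeee -> last char: e
  3: eeb$eeee -> last char: e
  4: eeeb$eee -> last char: e
  5: eeeeb$ee -> last char: e
  6: eeeeeb$e -> last char: e
  7: eeeeeeb$ -> last char: $


BWT = beeeeee$


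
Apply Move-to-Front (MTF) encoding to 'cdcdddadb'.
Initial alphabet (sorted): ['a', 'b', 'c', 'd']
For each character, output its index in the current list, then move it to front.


MTF encoding:
'c': index 2 in ['a', 'b', 'c', 'd'] -> ['c', 'a', 'b', 'd']
'd': index 3 in ['c', 'a', 'b', 'd'] -> ['d', 'c', 'a', 'b']
'c': index 1 in ['d', 'c', 'a', 'b'] -> ['c', 'd', 'a', 'b']
'd': index 1 in ['c', 'd', 'a', 'b'] -> ['d', 'c', 'a', 'b']
'd': index 0 in ['d', 'c', 'a', 'b'] -> ['d', 'c', 'a', 'b']
'd': index 0 in ['d', 'c', 'a', 'b'] -> ['d', 'c', 'a', 'b']
'a': index 2 in ['d', 'c', 'a', 'b'] -> ['a', 'd', 'c', 'b']
'd': index 1 in ['a', 'd', 'c', 'b'] -> ['d', 'a', 'c', 'b']
'b': index 3 in ['d', 'a', 'c', 'b'] -> ['b', 'd', 'a', 'c']


Output: [2, 3, 1, 1, 0, 0, 2, 1, 3]


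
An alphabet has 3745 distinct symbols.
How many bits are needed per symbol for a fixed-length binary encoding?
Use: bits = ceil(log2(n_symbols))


log2(3745) = 11.8708
Bracket: 2^11 = 2048 < 3745 <= 2^12 = 4096
So ceil(log2(3745)) = 12

bits = ceil(log2(3745)) = ceil(11.8708) = 12 bits


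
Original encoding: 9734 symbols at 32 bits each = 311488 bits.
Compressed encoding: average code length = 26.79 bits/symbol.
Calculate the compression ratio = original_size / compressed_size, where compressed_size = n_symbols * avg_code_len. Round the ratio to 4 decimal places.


original_size = n_symbols * orig_bits = 9734 * 32 = 311488 bits
compressed_size = n_symbols * avg_code_len = 9734 * 26.79 = 260773.86 bits
ratio = original_size / compressed_size = 311488 / 260773.86 = 1.1945

Compression ratio = 1.1945


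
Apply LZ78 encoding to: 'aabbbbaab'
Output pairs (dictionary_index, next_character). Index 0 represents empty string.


LZ78 encoding steps:
Dictionary: {0: ''}
Step 1: w='' (idx 0), next='a' -> output (0, 'a'), add 'a' as idx 1
Step 2: w='a' (idx 1), next='b' -> output (1, 'b'), add 'ab' as idx 2
Step 3: w='' (idx 0), next='b' -> output (0, 'b'), add 'b' as idx 3
Step 4: w='b' (idx 3), next='b' -> output (3, 'b'), add 'bb' as idx 4
Step 5: w='a' (idx 1), next='a' -> output (1, 'a'), add 'aa' as idx 5
Step 6: w='b' (idx 3), end of input -> output (3, '')


Encoded: [(0, 'a'), (1, 'b'), (0, 'b'), (3, 'b'), (1, 'a'), (3, '')]


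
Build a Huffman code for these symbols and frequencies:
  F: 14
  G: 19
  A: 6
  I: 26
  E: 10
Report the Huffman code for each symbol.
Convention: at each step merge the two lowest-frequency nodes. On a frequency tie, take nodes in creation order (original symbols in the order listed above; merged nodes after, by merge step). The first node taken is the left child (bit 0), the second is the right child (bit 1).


Huffman tree construction:
Step 1: Merge A(6) + E(10) = 16
Step 2: Merge F(14) + (A+E)(16) = 30
Step 3: Merge G(19) + I(26) = 45
Step 4: Merge (F+(A+E))(30) + (G+I)(45) = 75
Read each symbol's code off the tree from the root (left child = 0, right child = 1).

Codes:
  F: 00 (length 2)
  G: 10 (length 2)
  A: 010 (length 3)
  I: 11 (length 2)
  E: 011 (length 3)
Average code length: 166/75 = 2.2133 bits/symbol


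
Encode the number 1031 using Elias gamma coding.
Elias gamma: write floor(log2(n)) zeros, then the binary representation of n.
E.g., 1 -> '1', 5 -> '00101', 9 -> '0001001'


num_bits = floor(log2(1031)) + 1 = 11
leading_zeros = num_bits - 1 = 10
binary(1031) = 10000000111

Elias gamma(1031) = '0000000000' + '10000000111' = 000000000010000000111 (21 bits)


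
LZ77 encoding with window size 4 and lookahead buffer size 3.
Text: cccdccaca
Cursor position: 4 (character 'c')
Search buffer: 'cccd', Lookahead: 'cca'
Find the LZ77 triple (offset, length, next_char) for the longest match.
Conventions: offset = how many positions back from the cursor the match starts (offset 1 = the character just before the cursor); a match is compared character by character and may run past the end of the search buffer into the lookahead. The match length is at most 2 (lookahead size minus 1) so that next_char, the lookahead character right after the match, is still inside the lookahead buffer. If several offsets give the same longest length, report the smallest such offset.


Try each offset into the search buffer:
  offset=1 (pos 3, char 'd'): match length 0
  offset=2 (pos 2, char 'c'): match length 1
  offset=3 (pos 1, char 'c'): match length 2
  offset=4 (pos 0, char 'c'): match length 2
Longest match has length 2, found at offsets 3, 4; take the smallest, offset 3.
next_char = character at position 4 + 2 = 6 -> 'a'

Best match: offset=3, length=2 (matching 'cc' starting at position 1)
LZ77 triple: (3, 2, 'a')


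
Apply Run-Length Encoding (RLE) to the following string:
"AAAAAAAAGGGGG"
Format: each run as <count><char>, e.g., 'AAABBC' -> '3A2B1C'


Scanning runs left to right:
  i=0: run of 'A' x 8 -> '8A'
  i=8: run of 'G' x 5 -> '5G'

RLE = 8A5G


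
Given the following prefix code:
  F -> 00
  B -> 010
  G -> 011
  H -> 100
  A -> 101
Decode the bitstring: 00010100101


Decoding step by step:
Bits 00 -> F
Bits 010 -> B
Bits 100 -> H
Bits 101 -> A


Decoded message: FBHA


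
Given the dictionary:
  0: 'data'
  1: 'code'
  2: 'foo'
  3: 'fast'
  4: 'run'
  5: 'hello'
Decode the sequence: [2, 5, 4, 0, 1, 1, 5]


Look up each index in the dictionary:
  2 -> 'foo'
  5 -> 'hello'
  4 -> 'run'
  0 -> 'data'
  1 -> 'code'
  1 -> 'code'
  5 -> 'hello'

Decoded: "foo hello run data code code hello"


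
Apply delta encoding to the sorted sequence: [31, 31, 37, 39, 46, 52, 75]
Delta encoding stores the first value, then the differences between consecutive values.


First value: 31
Deltas:
  31 - 31 = 0
  37 - 31 = 6
  39 - 37 = 2
  46 - 39 = 7
  52 - 46 = 6
  75 - 52 = 23


Delta encoded: [31, 0, 6, 2, 7, 6, 23]


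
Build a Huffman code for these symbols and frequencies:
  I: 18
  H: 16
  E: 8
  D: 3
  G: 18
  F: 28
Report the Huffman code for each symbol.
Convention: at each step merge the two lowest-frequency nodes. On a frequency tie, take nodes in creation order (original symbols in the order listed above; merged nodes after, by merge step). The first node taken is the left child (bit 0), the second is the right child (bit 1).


Huffman tree construction:
Step 1: Merge D(3) + E(8) = 11
Step 2: Merge (D+E)(11) + H(16) = 27
Step 3: Merge I(18) + G(18) = 36
Step 4: Merge ((D+E)+H)(27) + F(28) = 55
Step 5: Merge (I+G)(36) + (((D+E)+H)+F)(55) = 91
Read each symbol's code off the tree from the root (left child = 0, right child = 1).

Codes:
  I: 00 (length 2)
  H: 101 (length 3)
  E: 1001 (length 4)
  D: 1000 (length 4)
  G: 01 (length 2)
  F: 11 (length 2)
Average code length: 220/91 = 2.4176 bits/symbol


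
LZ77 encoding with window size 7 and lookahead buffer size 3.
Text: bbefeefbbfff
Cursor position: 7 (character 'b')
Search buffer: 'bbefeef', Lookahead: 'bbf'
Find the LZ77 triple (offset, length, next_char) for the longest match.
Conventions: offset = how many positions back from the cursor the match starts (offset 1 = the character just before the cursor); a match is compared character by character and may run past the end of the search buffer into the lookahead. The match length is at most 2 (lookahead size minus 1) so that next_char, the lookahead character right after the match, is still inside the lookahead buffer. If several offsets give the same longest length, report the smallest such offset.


Try each offset into the search buffer:
  offset=1 (pos 6, char 'f'): match length 0
  offset=2 (pos 5, char 'e'): match length 0
  offset=3 (pos 4, char 'e'): match length 0
  offset=4 (pos 3, char 'f'): match length 0
  offset=5 (pos 2, char 'e'): match length 0
  offset=6 (pos 1, char 'b'): match length 1
  offset=7 (pos 0, char 'b'): match length 2
Longest match has length 2 at offset 7.
next_char = character at position 7 + 2 = 9 -> 'f'

Best match: offset=7, length=2 (matching 'bb' starting at position 0)
LZ77 triple: (7, 2, 'f')


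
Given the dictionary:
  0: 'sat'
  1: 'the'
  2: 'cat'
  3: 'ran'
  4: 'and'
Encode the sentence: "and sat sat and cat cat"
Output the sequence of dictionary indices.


Look up each word in the dictionary:
  'and' -> 4
  'sat' -> 0
  'sat' -> 0
  'and' -> 4
  'cat' -> 2
  'cat' -> 2

Encoded: [4, 0, 0, 4, 2, 2]


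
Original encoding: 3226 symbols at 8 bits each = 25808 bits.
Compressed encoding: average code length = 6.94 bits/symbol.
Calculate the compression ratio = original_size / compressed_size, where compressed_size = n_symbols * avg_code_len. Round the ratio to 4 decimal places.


original_size = n_symbols * orig_bits = 3226 * 8 = 25808 bits
compressed_size = n_symbols * avg_code_len = 3226 * 6.94 = 22388.44 bits
ratio = original_size / compressed_size = 25808 / 22388.44 = 1.1527

Compression ratio = 1.1527


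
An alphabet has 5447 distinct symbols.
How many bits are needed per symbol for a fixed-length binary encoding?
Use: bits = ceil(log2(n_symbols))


log2(5447) = 12.4112
Bracket: 2^12 = 4096 < 5447 <= 2^13 = 8192
So ceil(log2(5447)) = 13

bits = ceil(log2(5447)) = ceil(12.4112) = 13 bits


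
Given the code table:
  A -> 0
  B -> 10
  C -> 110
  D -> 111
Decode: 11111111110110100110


Decoding:
111 -> D
111 -> D
111 -> D
10 -> B
110 -> C
10 -> B
0 -> A
110 -> C


Result: DDDBCBAC


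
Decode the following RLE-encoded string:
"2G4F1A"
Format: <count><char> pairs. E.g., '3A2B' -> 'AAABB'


Expanding each <count><char> pair:
  2G -> 'GG'
  4F -> 'FFFF'
  1A -> 'A'

Decoded = GGFFFFA


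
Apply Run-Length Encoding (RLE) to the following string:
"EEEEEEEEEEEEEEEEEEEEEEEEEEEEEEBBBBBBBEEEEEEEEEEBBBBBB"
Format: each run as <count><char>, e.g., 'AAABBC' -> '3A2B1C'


Scanning runs left to right:
  i=0: run of 'E' x 30 -> '30E'
  i=30: run of 'B' x 7 -> '7B'
  i=37: run of 'E' x 10 -> '10E'
  i=47: run of 'B' x 6 -> '6B'

RLE = 30E7B10E6B


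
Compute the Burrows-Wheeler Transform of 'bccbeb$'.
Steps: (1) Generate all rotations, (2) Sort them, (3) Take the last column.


Rotations (sorted):
  0: $bccbeb -> last char: b
  1: b$bccbe -> last char: e
  2: bccbeb$ -> last char: $
  3: beb$bcc -> last char: c
  4: cbeb$bc -> last char: c
  5: ccbeb$b -> last char: b
  6: eb$bccb -> last char: b


BWT = be$ccbb


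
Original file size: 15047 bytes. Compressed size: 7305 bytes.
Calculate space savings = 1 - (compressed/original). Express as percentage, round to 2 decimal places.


ratio = compressed/original = 7305/15047 = 0.485479
savings = 1 - ratio = 1 - 0.485479 = 0.514521
as a percentage: 0.514521 * 100 = 51.45%

Space savings = 1 - 7305/15047 = 51.45%


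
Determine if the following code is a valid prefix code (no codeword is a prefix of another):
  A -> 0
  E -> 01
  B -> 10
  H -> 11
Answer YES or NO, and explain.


Checking each pair (does one codeword prefix another?):
  A='0' vs E='01': prefix -- VIOLATION

NO -- this is NOT a valid prefix code. A (0) is a prefix of E (01).


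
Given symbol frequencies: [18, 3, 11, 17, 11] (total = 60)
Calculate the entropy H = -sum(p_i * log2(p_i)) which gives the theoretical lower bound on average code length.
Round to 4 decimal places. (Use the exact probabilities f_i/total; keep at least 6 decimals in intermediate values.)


Per-symbol terms -p_i * log2(p_i) with p_i = f_i/60:
  p = 18/60 = 0.300000: log2(p) = -1.736966, -p*log2(p) = 0.521090
  p = 3/60 = 0.050000: log2(p) = -4.321928, -p*log2(p) = 0.216096
  p = 11/60 = 0.183333: log2(p) = -2.447459, -p*log2(p) = 0.448701
  p = 17/60 = 0.283333: log2(p) = -1.819428, -p*log2(p) = 0.515505
  p = 11/60 = 0.183333: log2(p) = -2.447459, -p*log2(p) = 0.448701
H = 0.521090 + 0.216096 + 0.448701 + 0.515505 + 0.448701 = 2.150093

H = 2.1501 bits/symbol


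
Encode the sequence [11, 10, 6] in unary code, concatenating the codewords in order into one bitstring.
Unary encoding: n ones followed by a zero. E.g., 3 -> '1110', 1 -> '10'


Encode each number as n ones followed by a terminating 0:
  11 -> 111111111110 (12 bits)
  10 -> 11111111110 (11 bits)
  6 -> 1111110 (7 bits)
Total length = 12 + 11 + 7 = 30 bits.

Unary([11, 10, 6]) = 111111111110111111111101111110 (30 bits)


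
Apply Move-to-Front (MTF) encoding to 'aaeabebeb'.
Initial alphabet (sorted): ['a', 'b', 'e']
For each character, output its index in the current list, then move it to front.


MTF encoding:
'a': index 0 in ['a', 'b', 'e'] -> ['a', 'b', 'e']
'a': index 0 in ['a', 'b', 'e'] -> ['a', 'b', 'e']
'e': index 2 in ['a', 'b', 'e'] -> ['e', 'a', 'b']
'a': index 1 in ['e', 'a', 'b'] -> ['a', 'e', 'b']
'b': index 2 in ['a', 'e', 'b'] -> ['b', 'a', 'e']
'e': index 2 in ['b', 'a', 'e'] -> ['e', 'b', 'a']
'b': index 1 in ['e', 'b', 'a'] -> ['b', 'e', 'a']
'e': index 1 in ['b', 'e', 'a'] -> ['e', 'b', 'a']
'b': index 1 in ['e', 'b', 'a'] -> ['b', 'e', 'a']


Output: [0, 0, 2, 1, 2, 2, 1, 1, 1]


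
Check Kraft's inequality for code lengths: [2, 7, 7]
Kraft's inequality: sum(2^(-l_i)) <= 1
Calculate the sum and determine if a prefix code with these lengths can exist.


Sum = 2^(-2) + 2^(-7) + 2^(-7)
    = 0.25 + 0.0078125 + 0.0078125
    = 34/128 = 0.265625
Since 0.265625 <= 1, Kraft's inequality IS satisfied.
A prefix code with these lengths CAN exist.

Kraft sum = 0.265625. Satisfied.


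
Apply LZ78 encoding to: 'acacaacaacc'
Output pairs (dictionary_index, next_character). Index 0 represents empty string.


LZ78 encoding steps:
Dictionary: {0: ''}
Step 1: w='' (idx 0), next='a' -> output (0, 'a'), add 'a' as idx 1
Step 2: w='' (idx 0), next='c' -> output (0, 'c'), add 'c' as idx 2
Step 3: w='a' (idx 1), next='c' -> output (1, 'c'), add 'ac' as idx 3
Step 4: w='a' (idx 1), next='a' -> output (1, 'a'), add 'aa' as idx 4
Step 5: w='c' (idx 2), next='a' -> output (2, 'a'), add 'ca' as idx 5
Step 6: w='ac' (idx 3), next='c' -> output (3, 'c'), add 'acc' as idx 6


Encoded: [(0, 'a'), (0, 'c'), (1, 'c'), (1, 'a'), (2, 'a'), (3, 'c')]


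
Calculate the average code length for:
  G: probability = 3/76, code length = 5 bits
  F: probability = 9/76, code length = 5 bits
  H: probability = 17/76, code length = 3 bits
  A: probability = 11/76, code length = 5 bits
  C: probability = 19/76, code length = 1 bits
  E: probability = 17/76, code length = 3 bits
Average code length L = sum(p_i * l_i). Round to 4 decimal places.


Weighted contributions p_i * l_i:
  G: (3/76) * 5 = 15/76
  F: (9/76) * 5 = 45/76
  H: (17/76) * 3 = 51/76
  A: (11/76) * 5 = 55/76
  C: (19/76) * 1 = 19/76
  E: (17/76) * 3 = 51/76
Sum = (15 + 45 + 51 + 55 + 19 + 51)/76 = 236/76

L = 236/76 = 3.1053 bits/symbol


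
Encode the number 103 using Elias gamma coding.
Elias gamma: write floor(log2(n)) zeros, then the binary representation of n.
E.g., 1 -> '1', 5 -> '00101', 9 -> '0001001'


num_bits = floor(log2(103)) + 1 = 7
leading_zeros = num_bits - 1 = 6
binary(103) = 1100111

Elias gamma(103) = '000000' + '1100111' = 0000001100111 (13 bits)


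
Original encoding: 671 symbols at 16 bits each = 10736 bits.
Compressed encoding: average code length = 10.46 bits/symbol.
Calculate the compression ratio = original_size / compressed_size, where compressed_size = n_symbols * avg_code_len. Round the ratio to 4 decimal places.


original_size = n_symbols * orig_bits = 671 * 16 = 10736 bits
compressed_size = n_symbols * avg_code_len = 671 * 10.46 = 7018.66 bits
ratio = original_size / compressed_size = 10736 / 7018.66 = 1.5296

Compression ratio = 1.5296


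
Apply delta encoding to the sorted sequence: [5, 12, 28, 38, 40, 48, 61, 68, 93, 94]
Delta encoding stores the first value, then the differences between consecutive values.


First value: 5
Deltas:
  12 - 5 = 7
  28 - 12 = 16
  38 - 28 = 10
  40 - 38 = 2
  48 - 40 = 8
  61 - 48 = 13
  68 - 61 = 7
  93 - 68 = 25
  94 - 93 = 1


Delta encoded: [5, 7, 16, 10, 2, 8, 13, 7, 25, 1]


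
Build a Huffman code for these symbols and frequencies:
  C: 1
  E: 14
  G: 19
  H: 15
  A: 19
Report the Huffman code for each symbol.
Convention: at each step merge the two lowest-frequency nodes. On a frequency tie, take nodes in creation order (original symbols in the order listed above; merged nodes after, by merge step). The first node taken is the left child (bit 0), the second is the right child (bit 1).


Huffman tree construction:
Step 1: Merge C(1) + E(14) = 15
Step 2: Merge H(15) + (C+E)(15) = 30
Step 3: Merge G(19) + A(19) = 38
Step 4: Merge (H+(C+E))(30) + (G+A)(38) = 68
Read each symbol's code off the tree from the root (left child = 0, right child = 1).

Codes:
  C: 010 (length 3)
  E: 011 (length 3)
  G: 10 (length 2)
  H: 00 (length 2)
  A: 11 (length 2)
Average code length: 151/68 = 2.2206 bits/symbol


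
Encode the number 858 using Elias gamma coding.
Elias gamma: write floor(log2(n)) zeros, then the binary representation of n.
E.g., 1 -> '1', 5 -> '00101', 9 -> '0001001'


num_bits = floor(log2(858)) + 1 = 10
leading_zeros = num_bits - 1 = 9
binary(858) = 1101011010

Elias gamma(858) = '000000000' + '1101011010' = 0000000001101011010 (19 bits)


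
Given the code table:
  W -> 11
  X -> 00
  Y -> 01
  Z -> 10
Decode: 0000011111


Decoding:
00 -> X
00 -> X
01 -> Y
11 -> W
11 -> W


Result: XXYWW


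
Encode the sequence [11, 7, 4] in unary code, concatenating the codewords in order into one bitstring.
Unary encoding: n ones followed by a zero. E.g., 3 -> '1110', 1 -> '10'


Encode each number as n ones followed by a terminating 0:
  11 -> 111111111110 (12 bits)
  7 -> 11111110 (8 bits)
  4 -> 11110 (5 bits)
Total length = 12 + 8 + 5 = 25 bits.

Unary([11, 7, 4]) = 1111111111101111111011110 (25 bits)


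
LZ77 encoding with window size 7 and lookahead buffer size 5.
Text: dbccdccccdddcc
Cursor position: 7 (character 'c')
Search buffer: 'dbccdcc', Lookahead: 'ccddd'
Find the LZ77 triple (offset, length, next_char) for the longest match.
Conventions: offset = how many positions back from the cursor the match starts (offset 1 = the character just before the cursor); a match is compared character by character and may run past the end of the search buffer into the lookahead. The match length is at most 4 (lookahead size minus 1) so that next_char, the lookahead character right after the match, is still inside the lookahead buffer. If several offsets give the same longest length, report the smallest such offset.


Try each offset into the search buffer:
  offset=1 (pos 6, char 'c'): match length 2
  offset=2 (pos 5, char 'c'): match length 2
  offset=3 (pos 4, char 'd'): match length 0
  offset=4 (pos 3, char 'c'): match length 1
  offset=5 (pos 2, char 'c'): match length 3
  offset=6 (pos 1, char 'b'): match length 0
  offset=7 (pos 0, char 'd'): match length 0
Longest match has length 3 at offset 5.
next_char = character at position 7 + 3 = 10 -> 'd'

Best match: offset=5, length=3 (matching 'ccd' starting at position 2)
LZ77 triple: (5, 3, 'd')


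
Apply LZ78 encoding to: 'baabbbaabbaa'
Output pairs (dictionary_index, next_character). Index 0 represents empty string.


LZ78 encoding steps:
Dictionary: {0: ''}
Step 1: w='' (idx 0), next='b' -> output (0, 'b'), add 'b' as idx 1
Step 2: w='' (idx 0), next='a' -> output (0, 'a'), add 'a' as idx 2
Step 3: w='a' (idx 2), next='b' -> output (2, 'b'), add 'ab' as idx 3
Step 4: w='b' (idx 1), next='b' -> output (1, 'b'), add 'bb' as idx 4
Step 5: w='a' (idx 2), next='a' -> output (2, 'a'), add 'aa' as idx 5
Step 6: w='bb' (idx 4), next='a' -> output (4, 'a'), add 'bba' as idx 6
Step 7: w='a' (idx 2), end of input -> output (2, '')


Encoded: [(0, 'b'), (0, 'a'), (2, 'b'), (1, 'b'), (2, 'a'), (4, 'a'), (2, '')]


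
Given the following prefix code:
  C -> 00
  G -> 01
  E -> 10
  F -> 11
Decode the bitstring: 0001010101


Decoding step by step:
Bits 00 -> C
Bits 01 -> G
Bits 01 -> G
Bits 01 -> G
Bits 01 -> G


Decoded message: CGGGG


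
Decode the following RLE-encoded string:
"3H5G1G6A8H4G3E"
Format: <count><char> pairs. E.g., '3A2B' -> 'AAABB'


Expanding each <count><char> pair:
  3H -> 'HHH'
  5G -> 'GGGGG'
  1G -> 'G'
  6A -> 'AAAAAA'
  8H -> 'HHHHHHHH'
  4G -> 'GGGG'
  3E -> 'EEE'

Decoded = HHHGGGGGGAAAAAAHHHHHHHHGGGGEEE


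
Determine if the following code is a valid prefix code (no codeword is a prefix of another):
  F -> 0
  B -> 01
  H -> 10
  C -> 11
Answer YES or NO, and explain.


Checking each pair (does one codeword prefix another?):
  F='0' vs B='01': prefix -- VIOLATION

NO -- this is NOT a valid prefix code. F (0) is a prefix of B (01).


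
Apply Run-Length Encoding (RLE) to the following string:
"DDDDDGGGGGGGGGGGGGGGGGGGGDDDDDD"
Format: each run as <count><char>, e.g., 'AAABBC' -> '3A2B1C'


Scanning runs left to right:
  i=0: run of 'D' x 5 -> '5D'
  i=5: run of 'G' x 20 -> '20G'
  i=25: run of 'D' x 6 -> '6D'

RLE = 5D20G6D


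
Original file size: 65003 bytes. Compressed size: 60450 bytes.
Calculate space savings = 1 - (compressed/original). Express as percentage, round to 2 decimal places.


ratio = compressed/original = 60450/65003 = 0.929957
savings = 1 - ratio = 1 - 0.929957 = 0.070043
as a percentage: 0.070043 * 100 = 7.0%

Space savings = 1 - 60450/65003 = 7.0%


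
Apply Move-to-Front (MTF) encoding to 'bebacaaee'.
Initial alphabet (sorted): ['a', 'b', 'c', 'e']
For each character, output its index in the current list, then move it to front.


MTF encoding:
'b': index 1 in ['a', 'b', 'c', 'e'] -> ['b', 'a', 'c', 'e']
'e': index 3 in ['b', 'a', 'c', 'e'] -> ['e', 'b', 'a', 'c']
'b': index 1 in ['e', 'b', 'a', 'c'] -> ['b', 'e', 'a', 'c']
'a': index 2 in ['b', 'e', 'a', 'c'] -> ['a', 'b', 'e', 'c']
'c': index 3 in ['a', 'b', 'e', 'c'] -> ['c', 'a', 'b', 'e']
'a': index 1 in ['c', 'a', 'b', 'e'] -> ['a', 'c', 'b', 'e']
'a': index 0 in ['a', 'c', 'b', 'e'] -> ['a', 'c', 'b', 'e']
'e': index 3 in ['a', 'c', 'b', 'e'] -> ['e', 'a', 'c', 'b']
'e': index 0 in ['e', 'a', 'c', 'b'] -> ['e', 'a', 'c', 'b']


Output: [1, 3, 1, 2, 3, 1, 0, 3, 0]


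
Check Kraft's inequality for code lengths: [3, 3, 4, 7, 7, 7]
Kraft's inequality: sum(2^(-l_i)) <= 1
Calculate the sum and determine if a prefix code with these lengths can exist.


Sum = 2^(-3) + 2^(-3) + 2^(-4) + 2^(-7) + 2^(-7) + 2^(-7)
    = 0.125 + 0.125 + 0.0625 + 0.0078125 + 0.0078125 + 0.0078125
    = 43/128 = 0.3359375
Since 0.3359375 <= 1, Kraft's inequality IS satisfied.
A prefix code with these lengths CAN exist.

Kraft sum = 0.3359375. Satisfied.


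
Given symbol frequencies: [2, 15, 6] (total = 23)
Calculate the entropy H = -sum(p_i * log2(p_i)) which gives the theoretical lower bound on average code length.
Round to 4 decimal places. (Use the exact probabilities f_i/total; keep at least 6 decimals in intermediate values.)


Per-symbol terms -p_i * log2(p_i) with p_i = f_i/23:
  p = 2/23 = 0.086957: log2(p) = -3.523562, -p*log2(p) = 0.306397
  p = 15/23 = 0.652174: log2(p) = -0.616671, -p*log2(p) = 0.402177
  p = 6/23 = 0.260870: log2(p) = -1.938599, -p*log2(p) = 0.505722
H = 0.306397 + 0.402177 + 0.505722 = 1.214296

H = 1.2143 bits/symbol


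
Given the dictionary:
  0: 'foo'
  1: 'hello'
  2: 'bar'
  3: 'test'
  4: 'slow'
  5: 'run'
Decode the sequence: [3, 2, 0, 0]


Look up each index in the dictionary:
  3 -> 'test'
  2 -> 'bar'
  0 -> 'foo'
  0 -> 'foo'

Decoded: "test bar foo foo"


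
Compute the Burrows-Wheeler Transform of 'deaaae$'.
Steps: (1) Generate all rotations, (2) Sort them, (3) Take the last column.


Rotations (sorted):
  0: $deaaae -> last char: e
  1: aaae$de -> last char: e
  2: aae$dea -> last char: a
  3: ae$deaa -> last char: a
  4: deaaae$ -> last char: $
  5: e$deaaa -> last char: a
  6: eaaae$d -> last char: d


BWT = eeaa$ad


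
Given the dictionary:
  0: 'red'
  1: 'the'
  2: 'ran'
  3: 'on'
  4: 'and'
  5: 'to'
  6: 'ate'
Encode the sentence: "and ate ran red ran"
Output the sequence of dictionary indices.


Look up each word in the dictionary:
  'and' -> 4
  'ate' -> 6
  'ran' -> 2
  'red' -> 0
  'ran' -> 2

Encoded: [4, 6, 2, 0, 2]


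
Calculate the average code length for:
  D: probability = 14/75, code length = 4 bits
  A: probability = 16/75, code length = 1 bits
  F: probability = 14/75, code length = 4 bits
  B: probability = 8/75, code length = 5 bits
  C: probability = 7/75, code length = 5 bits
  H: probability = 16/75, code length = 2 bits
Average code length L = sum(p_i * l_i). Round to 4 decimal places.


Weighted contributions p_i * l_i:
  D: (14/75) * 4 = 56/75
  A: (16/75) * 1 = 16/75
  F: (14/75) * 4 = 56/75
  B: (8/75) * 5 = 40/75
  C: (7/75) * 5 = 35/75
  H: (16/75) * 2 = 32/75
Sum = (56 + 16 + 56 + 40 + 35 + 32)/75 = 235/75

L = 235/75 = 3.1333 bits/symbol


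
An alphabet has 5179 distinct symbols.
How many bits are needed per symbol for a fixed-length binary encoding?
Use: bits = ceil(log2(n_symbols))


log2(5179) = 12.3385
Bracket: 2^12 = 4096 < 5179 <= 2^13 = 8192
So ceil(log2(5179)) = 13

bits = ceil(log2(5179)) = ceil(12.3385) = 13 bits


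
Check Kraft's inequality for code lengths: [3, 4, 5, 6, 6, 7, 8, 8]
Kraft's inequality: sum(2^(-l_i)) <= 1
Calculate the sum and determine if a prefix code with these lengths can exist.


Sum = 2^(-3) + 2^(-4) + 2^(-5) + 2^(-6) + 2^(-6) + 2^(-7) + 2^(-8) + 2^(-8)
    = 0.125 + 0.0625 + 0.03125 + 0.015625 + 0.015625 + 0.0078125 + 0.00390625 + 0.00390625
    = 68/256 = 0.265625
Since 0.265625 <= 1, Kraft's inequality IS satisfied.
A prefix code with these lengths CAN exist.

Kraft sum = 0.265625. Satisfied.


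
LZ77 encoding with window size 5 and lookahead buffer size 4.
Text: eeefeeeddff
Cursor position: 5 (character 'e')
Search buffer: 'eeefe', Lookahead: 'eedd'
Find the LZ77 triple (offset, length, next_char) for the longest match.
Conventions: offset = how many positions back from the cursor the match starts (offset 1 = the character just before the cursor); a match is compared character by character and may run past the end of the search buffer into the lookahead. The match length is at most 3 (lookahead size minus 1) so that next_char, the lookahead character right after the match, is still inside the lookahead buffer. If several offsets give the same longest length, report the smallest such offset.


Try each offset into the search buffer:
  offset=1 (pos 4, char 'e'): match length 2
  offset=2 (pos 3, char 'f'): match length 0
  offset=3 (pos 2, char 'e'): match length 1
  offset=4 (pos 1, char 'e'): match length 2
  offset=5 (pos 0, char 'e'): match length 2
Longest match has length 2, found at offsets 1, 4, 5; take the smallest, offset 1.
next_char = character at position 5 + 2 = 7 -> 'd'

Best match: offset=1, length=2 (matching 'ee' starting at position 4)
LZ77 triple: (1, 2, 'd')
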